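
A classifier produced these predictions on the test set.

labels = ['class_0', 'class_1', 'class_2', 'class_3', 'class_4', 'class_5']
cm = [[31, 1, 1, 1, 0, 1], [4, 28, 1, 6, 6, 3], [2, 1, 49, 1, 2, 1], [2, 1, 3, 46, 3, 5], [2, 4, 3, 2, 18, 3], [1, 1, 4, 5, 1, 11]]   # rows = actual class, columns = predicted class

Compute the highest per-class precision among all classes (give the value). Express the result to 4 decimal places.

0.8033

Per-class precision (TP/(TP+FP)):
  class_0: TP=31, FP=4+2+2+2+1=11 → 31/42 = 0.73810
  class_1: TP=28, FP=1+1+1+4+1=8 → 28/36 = 0.77778
  class_2: TP=49, FP=1+1+3+3+4=12 → 49/61 = 0.80328
  class_3: TP=46, FP=1+6+1+2+5=15 → 46/61 = 0.75410
  class_4: TP=18, FP=0+6+2+3+1=12 → 18/30 = 0.60000
  class_5: TP=11, FP=1+3+1+5+3=13 → 11/24 = 0.45833
Highest is class 'class_2' with precision = 0.8033.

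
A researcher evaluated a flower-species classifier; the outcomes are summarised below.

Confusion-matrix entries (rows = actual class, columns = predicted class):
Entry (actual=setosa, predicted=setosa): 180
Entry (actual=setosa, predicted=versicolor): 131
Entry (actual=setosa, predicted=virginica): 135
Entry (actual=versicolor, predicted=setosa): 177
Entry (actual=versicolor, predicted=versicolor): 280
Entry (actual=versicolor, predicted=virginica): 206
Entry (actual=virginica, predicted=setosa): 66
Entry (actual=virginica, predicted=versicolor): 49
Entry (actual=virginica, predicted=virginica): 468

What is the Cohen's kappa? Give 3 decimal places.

0.319

Observed agreement pₒ = trace/N = 928/1692 = 0.5485
Expected agreement pₑ = Σ (rowᵢ·colᵢ)/N² = (446·423 + 663·460 + 583·809)/1692² = 0.3372
κ = (pₒ − pₑ)/(1 − pₑ) = (0.5485 − 0.3372)/(1 − 0.3372) = 0.319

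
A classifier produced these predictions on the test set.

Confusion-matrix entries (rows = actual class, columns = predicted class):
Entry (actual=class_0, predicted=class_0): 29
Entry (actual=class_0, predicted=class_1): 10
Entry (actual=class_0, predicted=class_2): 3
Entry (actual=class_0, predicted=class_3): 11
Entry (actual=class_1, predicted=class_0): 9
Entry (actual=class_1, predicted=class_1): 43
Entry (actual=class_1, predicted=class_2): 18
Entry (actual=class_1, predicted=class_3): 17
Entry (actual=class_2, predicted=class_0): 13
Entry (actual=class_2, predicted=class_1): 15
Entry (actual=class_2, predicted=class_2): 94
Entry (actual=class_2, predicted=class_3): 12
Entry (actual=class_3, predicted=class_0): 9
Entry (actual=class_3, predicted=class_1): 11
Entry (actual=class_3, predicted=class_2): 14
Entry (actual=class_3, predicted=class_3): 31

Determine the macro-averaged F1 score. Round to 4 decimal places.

0.5505

Per-class F1 score (2·TP/(2·TP+FP+FN)):
  class_0: TP=29, FP=9+13+9=31, FN=10+3+11=24 → 58/113 = 0.51327
  class_1: TP=43, FP=10+15+11=36, FN=9+18+17=44 → 86/166 = 0.51807
  class_2: TP=94, FP=3+18+14=35, FN=13+15+12=40 → 188/263 = 0.71483
  class_3: TP=31, FP=11+17+12=40, FN=9+11+14=34 → 62/136 = 0.45588
Macro-F1 score = mean = (0.51327 + 0.51807 + 0.71483 + 0.45588) / 4 = 0.5505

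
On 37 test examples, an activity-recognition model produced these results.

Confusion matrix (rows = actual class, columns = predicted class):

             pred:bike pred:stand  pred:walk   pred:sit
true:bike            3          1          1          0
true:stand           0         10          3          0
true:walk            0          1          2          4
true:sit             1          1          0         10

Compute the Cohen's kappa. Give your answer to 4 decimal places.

0.5423

Observed agreement pₒ = trace/N = 25/37 = 0.67568
Expected agreement pₑ = Σ (rowᵢ·colᵢ)/N² = (5·4 + 13·13 + 7·6 + 12·14)/37² = 0.29145
κ = (pₒ − pₑ)/(1 − pₑ) = (0.67568 − 0.29145)/(1 − 0.29145) = 0.5423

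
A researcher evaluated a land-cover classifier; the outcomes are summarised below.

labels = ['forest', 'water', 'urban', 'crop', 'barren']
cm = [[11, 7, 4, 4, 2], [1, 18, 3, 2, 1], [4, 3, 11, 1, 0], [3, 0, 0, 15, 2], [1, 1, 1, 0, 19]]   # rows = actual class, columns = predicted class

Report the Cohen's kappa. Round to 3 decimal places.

Observed agreement pₒ = trace/N = 74/114 = 0.6491
Expected agreement pₑ = Σ (rowᵢ·colᵢ)/N² = (28·20 + 25·29 + 19·19 + 20·22 + 22·24)/114² = 0.2011
κ = (pₒ − pₑ)/(1 − pₑ) = (0.6491 − 0.2011)/(1 − 0.2011) = 0.561

0.561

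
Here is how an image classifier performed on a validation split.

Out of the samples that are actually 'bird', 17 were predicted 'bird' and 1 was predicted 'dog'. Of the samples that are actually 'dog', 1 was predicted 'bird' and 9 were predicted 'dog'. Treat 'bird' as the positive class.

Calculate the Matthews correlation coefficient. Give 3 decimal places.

0.844

MCC = (TP·TN − FP·FN) / √((TP+FP)(TP+FN)(TN+FP)(TN+FN))
Numerator = 17·9 − 1·1 = 152
Denominator = √(18·18·10·10) = √32400 = 180.0000
MCC = 152 / 180.0000 = 0.844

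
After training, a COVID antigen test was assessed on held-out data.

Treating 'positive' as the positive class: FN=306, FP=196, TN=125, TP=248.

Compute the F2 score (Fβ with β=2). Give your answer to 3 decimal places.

0.466

Fβ = (1+β²)·TP / ((1+β²)·TP + β²·FN + FP), with β²=4
= 5·248 / (5·248 + 4·306 + 196) = 0.466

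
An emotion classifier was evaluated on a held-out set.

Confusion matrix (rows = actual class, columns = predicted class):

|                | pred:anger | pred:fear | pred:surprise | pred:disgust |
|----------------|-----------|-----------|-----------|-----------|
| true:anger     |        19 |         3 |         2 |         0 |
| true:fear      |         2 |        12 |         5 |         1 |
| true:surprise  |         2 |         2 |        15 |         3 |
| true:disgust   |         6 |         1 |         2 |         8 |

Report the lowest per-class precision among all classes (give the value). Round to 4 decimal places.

Per-class precision (TP/(TP+FP)):
  anger: TP=19, FP=2+2+6=10 → 19/29 = 0.65517
  fear: TP=12, FP=3+2+1=6 → 12/18 = 0.66667
  surprise: TP=15, FP=2+5+2=9 → 15/24 = 0.62500
  disgust: TP=8, FP=0+1+3=4 → 8/12 = 0.66667
Lowest is class 'surprise' with precision = 0.6250.

0.6250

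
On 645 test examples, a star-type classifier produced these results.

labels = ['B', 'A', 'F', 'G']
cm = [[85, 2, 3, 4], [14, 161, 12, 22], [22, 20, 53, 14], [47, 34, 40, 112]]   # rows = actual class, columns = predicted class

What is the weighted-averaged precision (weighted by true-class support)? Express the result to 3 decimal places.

0.663

Per-class precision (TP/(TP+FP)):
  B: TP=85, FP=14+22+47=83 → 85/168 = 0.5060
  A: TP=161, FP=2+20+34=56 → 161/217 = 0.7419
  F: TP=53, FP=3+12+40=55 → 53/108 = 0.4907
  G: TP=112, FP=4+22+14=40 → 112/152 = 0.7368
Weighted-precision = Σ (supportᵢ/N)·precisionᵢ with N=645: (94/645)·0.5060 + (209/645)·0.7419 + (109/645)·0.4907 + (233/645)·0.7368 = 0.663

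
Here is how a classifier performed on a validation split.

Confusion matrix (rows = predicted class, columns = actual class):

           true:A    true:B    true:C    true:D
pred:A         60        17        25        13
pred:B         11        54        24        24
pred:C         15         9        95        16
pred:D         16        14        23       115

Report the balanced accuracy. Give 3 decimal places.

0.604

Balanced accuracy = mean of per-class recall.
  A: recall = 60/102 = 0.5882
  B: recall = 54/94 = 0.5745
  C: recall = 95/167 = 0.5689
  D: recall = 115/168 = 0.6845
Mean = (0.5882 + 0.5745 + 0.5689 + 0.6845) / 4 = 0.604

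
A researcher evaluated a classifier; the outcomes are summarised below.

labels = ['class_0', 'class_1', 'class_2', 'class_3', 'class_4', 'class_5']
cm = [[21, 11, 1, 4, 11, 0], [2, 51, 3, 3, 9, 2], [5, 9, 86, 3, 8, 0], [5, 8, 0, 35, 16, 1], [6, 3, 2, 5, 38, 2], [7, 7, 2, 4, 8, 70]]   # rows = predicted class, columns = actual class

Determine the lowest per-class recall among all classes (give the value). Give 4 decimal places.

Per-class recall (TP/(TP+FN)):
  class_0: TP=21, FN=2+5+5+6+7=25 → 21/46 = 0.45652
  class_1: TP=51, FN=11+9+8+3+7=38 → 51/89 = 0.57303
  class_2: TP=86, FN=1+3+0+2+2=8 → 86/94 = 0.91489
  class_3: TP=35, FN=4+3+3+5+4=19 → 35/54 = 0.64815
  class_4: TP=38, FN=11+9+8+16+8=52 → 38/90 = 0.42222
  class_5: TP=70, FN=0+2+0+1+2=5 → 70/75 = 0.93333
Lowest is class 'class_4' with recall = 0.4222.

0.4222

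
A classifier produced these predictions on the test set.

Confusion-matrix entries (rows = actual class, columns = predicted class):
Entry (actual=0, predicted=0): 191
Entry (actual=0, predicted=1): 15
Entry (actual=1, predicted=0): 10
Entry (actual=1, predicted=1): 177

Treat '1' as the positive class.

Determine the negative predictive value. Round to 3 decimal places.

NPV = TN/(TN+FN) = 191/(191+10) = 0.950

0.950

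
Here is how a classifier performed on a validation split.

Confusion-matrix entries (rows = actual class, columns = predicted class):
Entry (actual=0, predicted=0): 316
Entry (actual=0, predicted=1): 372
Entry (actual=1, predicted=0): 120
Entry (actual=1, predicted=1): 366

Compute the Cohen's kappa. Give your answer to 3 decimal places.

0.197

Observed agreement pₒ = trace/N = 682/1174 = 0.5809
Expected agreement pₑ = Σ (rowᵢ·colᵢ)/N² = (688·436 + 486·738)/1174² = 0.4779
κ = (pₒ − pₑ)/(1 − pₑ) = (0.5809 − 0.4779)/(1 − 0.4779) = 0.197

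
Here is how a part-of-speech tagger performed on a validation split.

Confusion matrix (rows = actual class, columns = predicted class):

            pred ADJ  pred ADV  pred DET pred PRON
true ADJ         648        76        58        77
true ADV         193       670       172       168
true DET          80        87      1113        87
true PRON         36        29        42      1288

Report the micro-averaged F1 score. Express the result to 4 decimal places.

0.7709

Micro-averaging pools counts across classes: ΣTP=3719, ΣFP=1105, ΣFN=1105.
Micro-F1 score = 2·TP/(2·TP+FP+FN) on pooled counts = 0.7709 (equals overall accuracy in single-label multiclass).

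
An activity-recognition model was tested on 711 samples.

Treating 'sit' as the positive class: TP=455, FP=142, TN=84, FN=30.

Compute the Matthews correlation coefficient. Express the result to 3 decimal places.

MCC = (TP·TN − FP·FN) / √((TP+FP)(TP+FN)(TN+FP)(TN+FN))
Numerator = 455·84 − 142·30 = 33960
Denominator = √(597·485·226·114) = √7459837380 = 86370.3501
MCC = 33960 / 86370.3501 = 0.393

0.393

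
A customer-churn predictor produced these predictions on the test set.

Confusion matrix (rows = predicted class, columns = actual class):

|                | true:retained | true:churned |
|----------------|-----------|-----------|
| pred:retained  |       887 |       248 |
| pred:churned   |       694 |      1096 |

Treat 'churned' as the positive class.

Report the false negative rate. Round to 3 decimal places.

FNR = FN/(FN+TP) = 248/(248+1096) = 0.185

0.185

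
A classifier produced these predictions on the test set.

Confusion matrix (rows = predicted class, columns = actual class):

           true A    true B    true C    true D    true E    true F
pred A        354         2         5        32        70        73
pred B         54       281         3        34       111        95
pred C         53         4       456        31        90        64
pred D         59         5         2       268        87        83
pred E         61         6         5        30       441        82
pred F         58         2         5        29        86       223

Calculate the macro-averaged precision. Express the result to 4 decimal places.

0.5984

Per-class precision (TP/(TP+FP)):
  A: TP=354, FP=2+5+32+70+73=182 → 354/536 = 0.66045
  B: TP=281, FP=54+3+34+111+95=297 → 281/578 = 0.48616
  C: TP=456, FP=53+4+31+90+64=242 → 456/698 = 0.65330
  D: TP=268, FP=59+5+2+87+83=236 → 268/504 = 0.53175
  E: TP=441, FP=61+6+5+30+82=184 → 441/625 = 0.70560
  F: TP=223, FP=58+2+5+29+86=180 → 223/403 = 0.55335
Macro-precision = mean = (0.66045 + 0.48616 + 0.65330 + 0.53175 + 0.70560 + 0.55335) / 6 = 0.5984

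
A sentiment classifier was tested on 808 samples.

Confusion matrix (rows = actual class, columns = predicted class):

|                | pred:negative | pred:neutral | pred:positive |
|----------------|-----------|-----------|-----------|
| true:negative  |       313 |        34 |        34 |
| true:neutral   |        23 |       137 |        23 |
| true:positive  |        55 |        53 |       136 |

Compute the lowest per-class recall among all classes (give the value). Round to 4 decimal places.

Per-class recall (TP/(TP+FN)):
  negative: TP=313, FN=34+34=68 → 313/381 = 0.82152
  neutral: TP=137, FN=23+23=46 → 137/183 = 0.74863
  positive: TP=136, FN=55+53=108 → 136/244 = 0.55738
Lowest is class 'positive' with recall = 0.5574.

0.5574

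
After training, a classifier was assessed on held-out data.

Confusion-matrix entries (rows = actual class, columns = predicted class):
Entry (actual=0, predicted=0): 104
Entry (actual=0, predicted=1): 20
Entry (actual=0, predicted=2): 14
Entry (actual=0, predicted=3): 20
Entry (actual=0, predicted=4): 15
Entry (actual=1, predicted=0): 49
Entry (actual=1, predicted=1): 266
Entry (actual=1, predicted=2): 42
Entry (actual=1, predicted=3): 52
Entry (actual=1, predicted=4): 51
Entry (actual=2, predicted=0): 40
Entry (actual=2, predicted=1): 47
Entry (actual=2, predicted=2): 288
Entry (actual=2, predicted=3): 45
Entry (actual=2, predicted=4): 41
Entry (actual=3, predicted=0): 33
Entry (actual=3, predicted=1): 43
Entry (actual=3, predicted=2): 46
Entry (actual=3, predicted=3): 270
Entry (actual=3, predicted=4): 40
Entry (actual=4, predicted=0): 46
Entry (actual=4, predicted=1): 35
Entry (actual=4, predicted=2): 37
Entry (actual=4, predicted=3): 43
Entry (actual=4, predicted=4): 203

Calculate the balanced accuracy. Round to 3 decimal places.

Balanced accuracy = mean of per-class recall.
  0: recall = 104/173 = 0.6012
  1: recall = 266/460 = 0.5783
  2: recall = 288/461 = 0.6247
  3: recall = 270/432 = 0.6250
  4: recall = 203/364 = 0.5577
Mean = (0.6012 + 0.5783 + 0.6247 + 0.6250 + 0.5577) / 5 = 0.597

0.597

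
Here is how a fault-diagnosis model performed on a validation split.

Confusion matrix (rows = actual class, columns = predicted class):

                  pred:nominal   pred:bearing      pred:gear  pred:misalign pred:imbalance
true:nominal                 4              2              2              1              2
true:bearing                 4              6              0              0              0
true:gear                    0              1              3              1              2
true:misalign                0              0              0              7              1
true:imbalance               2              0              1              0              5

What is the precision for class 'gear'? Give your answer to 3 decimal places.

0.500

Take TP from the diagonal, FP from the rest of the 'gear' prediction marginal, FN from the rest of the 'gear' actual marginal.
precision = TP/(TP+FP).
gear: TP=3, FP=2+0+0+1=3 → 3/6 = 0.5000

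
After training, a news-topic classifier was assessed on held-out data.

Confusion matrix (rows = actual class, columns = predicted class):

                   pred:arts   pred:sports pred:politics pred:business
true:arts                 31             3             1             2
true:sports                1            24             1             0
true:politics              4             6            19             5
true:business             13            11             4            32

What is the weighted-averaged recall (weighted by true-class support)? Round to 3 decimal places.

Per-class recall (TP/(TP+FN)):
  arts: TP=31, FN=3+1+2=6 → 31/37 = 0.8378
  sports: TP=24, FN=1+1+0=2 → 24/26 = 0.9231
  politics: TP=19, FN=4+6+5=15 → 19/34 = 0.5588
  business: TP=32, FN=13+11+4=28 → 32/60 = 0.5333
Weighted-recall = Σ (supportᵢ/N)·recallᵢ with N=157: (37/157)·0.8378 + (26/157)·0.9231 + (34/157)·0.5588 + (60/157)·0.5333 = 0.675

0.675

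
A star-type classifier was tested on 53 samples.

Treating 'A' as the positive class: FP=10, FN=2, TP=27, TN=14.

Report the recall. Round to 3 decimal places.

0.931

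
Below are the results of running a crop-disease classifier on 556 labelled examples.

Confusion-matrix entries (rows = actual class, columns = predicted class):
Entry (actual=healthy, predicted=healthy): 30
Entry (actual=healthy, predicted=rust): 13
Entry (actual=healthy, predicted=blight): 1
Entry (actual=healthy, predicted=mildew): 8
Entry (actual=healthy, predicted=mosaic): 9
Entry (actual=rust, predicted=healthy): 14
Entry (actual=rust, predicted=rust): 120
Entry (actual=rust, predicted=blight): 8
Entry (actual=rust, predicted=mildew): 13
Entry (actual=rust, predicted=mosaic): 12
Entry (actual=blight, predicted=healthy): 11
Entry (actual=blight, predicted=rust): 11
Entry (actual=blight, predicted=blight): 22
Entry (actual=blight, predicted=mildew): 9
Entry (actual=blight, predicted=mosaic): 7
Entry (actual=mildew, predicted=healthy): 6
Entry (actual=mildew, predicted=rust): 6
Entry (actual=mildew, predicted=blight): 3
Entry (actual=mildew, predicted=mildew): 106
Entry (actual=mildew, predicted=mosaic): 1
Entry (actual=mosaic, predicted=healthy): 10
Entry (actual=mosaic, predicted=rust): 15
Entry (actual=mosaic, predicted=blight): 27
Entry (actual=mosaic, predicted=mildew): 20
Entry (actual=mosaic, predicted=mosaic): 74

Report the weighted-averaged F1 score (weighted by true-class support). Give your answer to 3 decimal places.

0.630

Per-class F1 score (2·TP/(2·TP+FP+FN)):
  healthy: TP=30, FP=14+11+6+10=41, FN=13+1+8+9=31 → 60/132 = 0.4545
  rust: TP=120, FP=13+11+6+15=45, FN=14+8+13+12=47 → 240/332 = 0.7229
  blight: TP=22, FP=1+8+3+27=39, FN=11+11+9+7=38 → 44/121 = 0.3636
  mildew: TP=106, FP=8+13+9+20=50, FN=6+6+3+1=16 → 212/278 = 0.7626
  mosaic: TP=74, FP=9+12+7+1=29, FN=10+15+27+20=72 → 148/249 = 0.5944
Weighted-F1 score = Σ (supportᵢ/N)·F1 scoreᵢ with N=556: (61/556)·0.4545 + (167/556)·0.7229 + (60/556)·0.3636 + (122/556)·0.7626 + (146/556)·0.5944 = 0.630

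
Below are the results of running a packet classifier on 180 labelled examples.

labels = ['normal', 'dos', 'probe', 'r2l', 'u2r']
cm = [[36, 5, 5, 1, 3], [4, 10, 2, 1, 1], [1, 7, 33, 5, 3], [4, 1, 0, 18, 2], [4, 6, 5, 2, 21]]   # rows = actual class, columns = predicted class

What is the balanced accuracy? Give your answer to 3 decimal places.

0.644

Balanced accuracy = mean of per-class recall.
  normal: recall = 36/50 = 0.7200
  dos: recall = 10/18 = 0.5556
  probe: recall = 33/49 = 0.6735
  r2l: recall = 18/25 = 0.7200
  u2r: recall = 21/38 = 0.5526
Mean = (0.7200 + 0.5556 + 0.6735 + 0.7200 + 0.5526) / 5 = 0.644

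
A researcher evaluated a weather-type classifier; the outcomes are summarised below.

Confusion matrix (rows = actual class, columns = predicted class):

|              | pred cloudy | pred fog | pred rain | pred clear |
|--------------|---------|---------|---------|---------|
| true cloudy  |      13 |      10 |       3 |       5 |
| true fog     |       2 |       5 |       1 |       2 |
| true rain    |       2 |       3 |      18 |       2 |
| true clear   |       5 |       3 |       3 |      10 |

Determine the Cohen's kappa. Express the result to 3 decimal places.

Observed agreement pₒ = trace/N = 46/87 = 0.5287
Expected agreement pₑ = Σ (rowᵢ·colᵢ)/N² = (31·22 + 10·21 + 25·25 + 21·19)/87² = 0.2531
κ = (pₒ − pₑ)/(1 − pₑ) = (0.5287 − 0.2531)/(1 − 0.2531) = 0.369

0.369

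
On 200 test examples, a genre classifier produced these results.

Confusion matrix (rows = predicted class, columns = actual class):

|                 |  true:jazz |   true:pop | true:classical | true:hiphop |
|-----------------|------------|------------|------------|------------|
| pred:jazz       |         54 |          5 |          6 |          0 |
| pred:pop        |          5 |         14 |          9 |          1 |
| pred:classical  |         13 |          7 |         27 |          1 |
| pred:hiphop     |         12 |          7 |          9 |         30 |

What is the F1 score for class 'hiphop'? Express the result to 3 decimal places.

One-vs-rest for 'hiphop': TP = diagonal; FP = other classes predicted 'hiphop'; FN = 'hiphop' predicted as other.
F1 score = 2·TP/(2·TP+FP+FN).
hiphop: TP=30, FP=12+7+9=28, FN=0+1+1=2 → 60/90 = 0.6667

0.667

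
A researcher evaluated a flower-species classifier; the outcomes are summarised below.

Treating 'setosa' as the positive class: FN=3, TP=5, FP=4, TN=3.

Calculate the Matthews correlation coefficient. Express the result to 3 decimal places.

0.055

MCC = (TP·TN − FP·FN) / √((TP+FP)(TP+FN)(TN+FP)(TN+FN))
Numerator = 5·3 − 4·3 = 3
Denominator = √(9·8·7·6) = √3024 = 54.9909
MCC = 3 / 54.9909 = 0.055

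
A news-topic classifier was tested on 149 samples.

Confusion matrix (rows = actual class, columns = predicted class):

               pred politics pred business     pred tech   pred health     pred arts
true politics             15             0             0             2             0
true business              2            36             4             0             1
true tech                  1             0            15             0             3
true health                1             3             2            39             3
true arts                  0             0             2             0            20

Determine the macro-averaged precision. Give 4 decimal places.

Per-class precision (TP/(TP+FP)):
  politics: TP=15, FP=2+1+1+0=4 → 15/19 = 0.78947
  business: TP=36, FP=0+0+3+0=3 → 36/39 = 0.92308
  tech: TP=15, FP=0+4+2+2=8 → 15/23 = 0.65217
  health: TP=39, FP=2+0+0+0=2 → 39/41 = 0.95122
  arts: TP=20, FP=0+1+3+3=7 → 20/27 = 0.74074
Macro-precision = mean = (0.78947 + 0.92308 + 0.65217 + 0.95122 + 0.74074) / 5 = 0.8113

0.8113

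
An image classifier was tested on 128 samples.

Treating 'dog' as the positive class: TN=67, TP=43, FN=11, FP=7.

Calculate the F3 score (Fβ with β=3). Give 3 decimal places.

0.802

Fβ = (1+β²)·TP / ((1+β²)·TP + β²·FN + FP), with β²=9
= 10·43 / (10·43 + 9·11 + 7) = 0.802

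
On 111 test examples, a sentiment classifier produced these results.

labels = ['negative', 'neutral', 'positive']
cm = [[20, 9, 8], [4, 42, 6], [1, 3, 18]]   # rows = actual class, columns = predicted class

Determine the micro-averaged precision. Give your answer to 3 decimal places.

0.721

Micro-averaging pools counts across classes: ΣTP=80, ΣFP=31, ΣFN=31.
Micro-precision = TP/(TP+FP) on pooled counts = 0.721 (equals overall accuracy in single-label multiclass).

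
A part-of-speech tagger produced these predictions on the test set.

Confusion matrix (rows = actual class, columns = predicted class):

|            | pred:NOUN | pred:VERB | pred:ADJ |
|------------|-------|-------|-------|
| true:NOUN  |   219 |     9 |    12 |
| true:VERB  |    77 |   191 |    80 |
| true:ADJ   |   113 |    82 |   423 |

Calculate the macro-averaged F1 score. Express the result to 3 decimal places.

Per-class F1 score (2·TP/(2·TP+FP+FN)):
  NOUN: TP=219, FP=77+113=190, FN=9+12=21 → 438/649 = 0.6749
  VERB: TP=191, FP=9+82=91, FN=77+80=157 → 382/630 = 0.6063
  ADJ: TP=423, FP=12+80=92, FN=113+82=195 → 846/1133 = 0.7467
Macro-F1 score = mean = (0.6749 + 0.6063 + 0.7467) / 3 = 0.676

0.676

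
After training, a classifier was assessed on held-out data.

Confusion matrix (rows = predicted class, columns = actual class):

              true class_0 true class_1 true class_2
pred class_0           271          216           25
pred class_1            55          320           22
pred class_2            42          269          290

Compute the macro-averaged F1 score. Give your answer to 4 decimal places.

Per-class F1 score (2·TP/(2·TP+FP+FN)):
  class_0: TP=271, FP=216+25=241, FN=55+42=97 → 542/880 = 0.61591
  class_1: TP=320, FP=55+22=77, FN=216+269=485 → 640/1202 = 0.53245
  class_2: TP=290, FP=42+269=311, FN=25+22=47 → 580/938 = 0.61834
Macro-F1 score = mean = (0.61591 + 0.53245 + 0.61834) / 3 = 0.5889

0.5889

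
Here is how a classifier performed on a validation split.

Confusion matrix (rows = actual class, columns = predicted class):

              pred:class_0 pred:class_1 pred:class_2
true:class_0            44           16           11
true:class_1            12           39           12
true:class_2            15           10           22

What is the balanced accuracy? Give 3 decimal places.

Balanced accuracy = mean of per-class recall.
  class_0: recall = 44/71 = 0.6197
  class_1: recall = 39/63 = 0.6190
  class_2: recall = 22/47 = 0.4681
Mean = (0.6197 + 0.6190 + 0.4681) / 3 = 0.569

0.569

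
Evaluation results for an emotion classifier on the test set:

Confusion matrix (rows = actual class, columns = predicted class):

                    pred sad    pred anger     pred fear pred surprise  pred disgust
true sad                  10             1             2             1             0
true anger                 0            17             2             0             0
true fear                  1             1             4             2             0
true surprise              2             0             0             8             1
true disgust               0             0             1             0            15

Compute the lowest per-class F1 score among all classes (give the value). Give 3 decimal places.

0.471

Per-class F1 score (2·TP/(2·TP+FP+FN)):
  sad: TP=10, FP=0+1+2+0=3, FN=1+2+1+0=4 → 20/27 = 0.7407
  anger: TP=17, FP=1+1+0+0=2, FN=0+2+0+0=2 → 34/38 = 0.8947
  fear: TP=4, FP=2+2+0+1=5, FN=1+1+2+0=4 → 8/17 = 0.4706
  surprise: TP=8, FP=1+0+2+0=3, FN=2+0+0+1=3 → 16/22 = 0.7273
  disgust: TP=15, FP=0+0+0+1=1, FN=0+0+1+0=1 → 30/32 = 0.9375
Lowest is class 'fear' with F1 score = 0.471.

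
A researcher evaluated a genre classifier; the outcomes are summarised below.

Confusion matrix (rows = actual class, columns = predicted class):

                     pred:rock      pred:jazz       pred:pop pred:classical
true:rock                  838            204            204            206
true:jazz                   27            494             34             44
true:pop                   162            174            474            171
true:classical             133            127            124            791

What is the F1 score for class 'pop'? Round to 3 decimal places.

F1 score = 2·TP/(2·TP+FP+FN).
pop: TP=474, FP=204+34+124=362, FN=162+174+171=507 → 948/1817 = 0.5217

0.522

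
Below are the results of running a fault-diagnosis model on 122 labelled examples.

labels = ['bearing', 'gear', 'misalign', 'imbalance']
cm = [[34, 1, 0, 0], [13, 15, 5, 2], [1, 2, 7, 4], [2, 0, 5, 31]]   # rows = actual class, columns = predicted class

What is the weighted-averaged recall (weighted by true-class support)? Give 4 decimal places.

0.7131

Per-class recall (TP/(TP+FN)):
  bearing: TP=34, FN=1+0+0=1 → 34/35 = 0.97143
  gear: TP=15, FN=13+5+2=20 → 15/35 = 0.42857
  misalign: TP=7, FN=1+2+4=7 → 7/14 = 0.50000
  imbalance: TP=31, FN=2+0+5=7 → 31/38 = 0.81579
Weighted-recall = Σ (supportᵢ/N)·recallᵢ with N=122: (35/122)·0.97143 + (35/122)·0.42857 + (14/122)·0.50000 + (38/122)·0.81579 = 0.7131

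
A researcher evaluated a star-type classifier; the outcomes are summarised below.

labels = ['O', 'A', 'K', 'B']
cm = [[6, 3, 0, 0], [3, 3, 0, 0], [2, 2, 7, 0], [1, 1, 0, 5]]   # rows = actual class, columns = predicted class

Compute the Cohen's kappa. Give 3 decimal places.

0.514

Observed agreement pₒ = trace/N = 21/33 = 0.6364
Expected agreement pₑ = Σ (rowᵢ·colᵢ)/N² = (9·12 + 6·9 + 11·7 + 7·5)/33² = 0.2516
κ = (pₒ − pₑ)/(1 − pₑ) = (0.6364 − 0.2516)/(1 − 0.2516) = 0.514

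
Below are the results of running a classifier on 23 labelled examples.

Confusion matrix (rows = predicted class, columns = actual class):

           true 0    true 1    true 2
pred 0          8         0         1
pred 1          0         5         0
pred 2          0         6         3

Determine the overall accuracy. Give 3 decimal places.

0.696

Accuracy = trace / total = (8+5+3=16) / 23 = 16/23 = 0.696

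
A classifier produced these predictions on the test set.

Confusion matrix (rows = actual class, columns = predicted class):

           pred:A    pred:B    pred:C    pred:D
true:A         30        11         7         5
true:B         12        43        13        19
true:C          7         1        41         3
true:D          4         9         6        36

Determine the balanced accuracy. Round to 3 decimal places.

Balanced accuracy = mean of per-class recall.
  A: recall = 30/53 = 0.5660
  B: recall = 43/87 = 0.4943
  C: recall = 41/52 = 0.7885
  D: recall = 36/55 = 0.6545
Mean = (0.5660 + 0.4943 + 0.7885 + 0.6545) / 4 = 0.626

0.626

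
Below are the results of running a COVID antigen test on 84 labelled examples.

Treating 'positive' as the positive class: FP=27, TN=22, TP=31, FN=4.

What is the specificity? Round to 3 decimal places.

0.449

Specificity = TN/(TN+FP) = 22/(22+27) = 0.449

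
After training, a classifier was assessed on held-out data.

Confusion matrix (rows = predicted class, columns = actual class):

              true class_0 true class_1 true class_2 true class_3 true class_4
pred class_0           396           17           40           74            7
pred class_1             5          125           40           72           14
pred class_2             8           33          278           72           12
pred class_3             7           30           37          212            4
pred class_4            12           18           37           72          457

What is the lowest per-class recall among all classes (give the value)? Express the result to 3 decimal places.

0.422

Per-class recall (TP/(TP+FN)):
  class_0: TP=396, FN=5+8+7+12=32 → 396/428 = 0.9252
  class_1: TP=125, FN=17+33+30+18=98 → 125/223 = 0.5605
  class_2: TP=278, FN=40+40+37+37=154 → 278/432 = 0.6435
  class_3: TP=212, FN=74+72+72+72=290 → 212/502 = 0.4223
  class_4: TP=457, FN=7+14+12+4=37 → 457/494 = 0.9251
Lowest is class 'class_3' with recall = 0.422.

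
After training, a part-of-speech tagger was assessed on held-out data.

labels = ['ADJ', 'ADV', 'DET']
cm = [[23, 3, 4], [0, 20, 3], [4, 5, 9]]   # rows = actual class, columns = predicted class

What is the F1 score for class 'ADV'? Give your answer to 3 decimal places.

0.784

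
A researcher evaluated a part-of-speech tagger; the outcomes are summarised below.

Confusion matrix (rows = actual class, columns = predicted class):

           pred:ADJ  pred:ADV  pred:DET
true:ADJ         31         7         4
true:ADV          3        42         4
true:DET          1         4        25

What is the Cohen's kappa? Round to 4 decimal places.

0.7096

Observed agreement pₒ = trace/N = 98/121 = 0.80992
Expected agreement pₑ = Σ (rowᵢ·colᵢ)/N² = (42·35 + 49·53 + 30·33)/121² = 0.34540
κ = (pₒ − pₑ)/(1 − pₑ) = (0.80992 − 0.34540)/(1 − 0.34540) = 0.7096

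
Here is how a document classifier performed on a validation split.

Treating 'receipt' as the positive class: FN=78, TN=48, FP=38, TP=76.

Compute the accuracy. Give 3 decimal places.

0.517

Accuracy = (TP+TN)/N = (76+48)/240 = 0.517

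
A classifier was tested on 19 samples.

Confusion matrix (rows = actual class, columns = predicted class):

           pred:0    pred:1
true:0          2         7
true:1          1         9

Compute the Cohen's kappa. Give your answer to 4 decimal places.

0.1264

Observed agreement pₒ = trace/N = 11/19 = 0.57895
Expected agreement pₑ = Σ (rowᵢ·colᵢ)/N² = (9·3 + 10·16)/19² = 0.51801
κ = (pₒ − pₑ)/(1 − pₑ) = (0.57895 − 0.51801)/(1 − 0.51801) = 0.1264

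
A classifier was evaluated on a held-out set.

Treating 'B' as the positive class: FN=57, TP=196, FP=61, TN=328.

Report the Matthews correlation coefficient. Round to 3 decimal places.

MCC = (TP·TN − FP·FN) / √((TP+FP)(TP+FN)(TN+FP)(TN+FN))
Numerator = 196·328 − 61·57 = 60811
Denominator = √(257·253·389·385) = √9737870065 = 98680.6469
MCC = 60811 / 98680.6469 = 0.616

0.616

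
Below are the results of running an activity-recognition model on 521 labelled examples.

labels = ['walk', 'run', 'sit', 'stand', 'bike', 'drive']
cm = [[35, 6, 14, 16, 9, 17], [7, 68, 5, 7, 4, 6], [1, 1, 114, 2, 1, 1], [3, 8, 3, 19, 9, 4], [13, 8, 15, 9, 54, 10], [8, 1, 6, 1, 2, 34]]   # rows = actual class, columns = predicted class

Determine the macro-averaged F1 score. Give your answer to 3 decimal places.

Per-class F1 score (2·TP/(2·TP+FP+FN)):
  walk: TP=35, FP=7+1+3+13+8=32, FN=6+14+16+9+17=62 → 70/164 = 0.4268
  run: TP=68, FP=6+1+8+8+1=24, FN=7+5+7+4+6=29 → 136/189 = 0.7196
  sit: TP=114, FP=14+5+3+15+6=43, FN=1+1+2+1+1=6 → 228/277 = 0.8231
  stand: TP=19, FP=16+7+2+9+1=35, FN=3+8+3+9+4=27 → 38/100 = 0.3800
  bike: TP=54, FP=9+4+1+9+2=25, FN=13+8+15+9+10=55 → 108/188 = 0.5745
  drive: TP=34, FP=17+6+1+4+10=38, FN=8+1+6+1+2=18 → 68/124 = 0.5484
Macro-F1 score = mean = (0.4268 + 0.7196 + 0.8231 + 0.3800 + 0.5745 + 0.5484) / 6 = 0.579

0.579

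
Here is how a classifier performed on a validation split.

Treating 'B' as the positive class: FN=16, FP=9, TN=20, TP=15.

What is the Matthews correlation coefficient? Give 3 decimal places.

0.177

MCC = (TP·TN − FP·FN) / √((TP+FP)(TP+FN)(TN+FP)(TN+FN))
Numerator = 15·20 − 9·16 = 156
Denominator = √(24·31·29·36) = √776736 = 881.3263
MCC = 156 / 881.3263 = 0.177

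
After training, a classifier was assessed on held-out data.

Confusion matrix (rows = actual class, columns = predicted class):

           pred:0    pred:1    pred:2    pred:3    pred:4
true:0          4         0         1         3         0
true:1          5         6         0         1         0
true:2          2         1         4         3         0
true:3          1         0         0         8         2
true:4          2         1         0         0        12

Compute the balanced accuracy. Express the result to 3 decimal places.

Balanced accuracy = mean of per-class recall.
  0: recall = 4/8 = 0.5000
  1: recall = 6/12 = 0.5000
  2: recall = 4/10 = 0.4000
  3: recall = 8/11 = 0.7273
  4: recall = 12/15 = 0.8000
Mean = (0.5000 + 0.5000 + 0.4000 + 0.7273 + 0.8000) / 5 = 0.585

0.585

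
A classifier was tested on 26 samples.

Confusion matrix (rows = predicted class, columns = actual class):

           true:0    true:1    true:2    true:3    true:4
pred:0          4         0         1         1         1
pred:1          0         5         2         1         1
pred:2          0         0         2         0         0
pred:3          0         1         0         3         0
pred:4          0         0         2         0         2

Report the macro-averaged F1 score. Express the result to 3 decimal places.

0.601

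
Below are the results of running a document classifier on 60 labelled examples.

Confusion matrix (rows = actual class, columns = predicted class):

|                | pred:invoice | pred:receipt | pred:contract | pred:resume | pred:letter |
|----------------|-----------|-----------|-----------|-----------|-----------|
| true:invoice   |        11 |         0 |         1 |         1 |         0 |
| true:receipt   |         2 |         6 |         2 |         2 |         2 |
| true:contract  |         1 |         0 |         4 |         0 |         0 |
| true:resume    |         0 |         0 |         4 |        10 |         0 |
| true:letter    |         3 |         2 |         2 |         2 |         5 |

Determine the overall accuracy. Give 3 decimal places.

Accuracy = trace / total = (11+6+4+10+5=36) / 60 = 36/60 = 0.600

0.600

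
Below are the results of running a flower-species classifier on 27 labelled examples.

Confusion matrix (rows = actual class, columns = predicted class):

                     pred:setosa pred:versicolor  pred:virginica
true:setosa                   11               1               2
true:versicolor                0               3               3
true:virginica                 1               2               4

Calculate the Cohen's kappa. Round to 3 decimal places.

0.474

Observed agreement pₒ = trace/N = 18/27 = 0.6667
Expected agreement pₑ = Σ (rowᵢ·colᵢ)/N² = (14·12 + 6·6 + 7·9)/27² = 0.3663
κ = (pₒ − pₑ)/(1 − pₑ) = (0.6667 − 0.3663)/(1 − 0.3663) = 0.474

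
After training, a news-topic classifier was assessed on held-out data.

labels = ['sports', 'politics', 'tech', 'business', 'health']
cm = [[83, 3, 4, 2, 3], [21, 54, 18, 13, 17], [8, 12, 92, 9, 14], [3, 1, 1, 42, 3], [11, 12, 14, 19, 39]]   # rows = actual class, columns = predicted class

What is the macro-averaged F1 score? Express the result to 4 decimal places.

0.6107

Per-class F1 score (2·TP/(2·TP+FP+FN)):
  sports: TP=83, FP=21+8+3+11=43, FN=3+4+2+3=12 → 166/221 = 0.75113
  politics: TP=54, FP=3+12+1+12=28, FN=21+18+13+17=69 → 108/205 = 0.52683
  tech: TP=92, FP=4+18+1+14=37, FN=8+12+9+14=43 → 184/264 = 0.69697
  business: TP=42, FP=2+13+9+19=43, FN=3+1+1+3=8 → 84/135 = 0.62222
  health: TP=39, FP=3+17+14+3=37, FN=11+12+14+19=56 → 78/171 = 0.45614
Macro-F1 score = mean = (0.75113 + 0.52683 + 0.69697 + 0.62222 + 0.45614) / 5 = 0.6107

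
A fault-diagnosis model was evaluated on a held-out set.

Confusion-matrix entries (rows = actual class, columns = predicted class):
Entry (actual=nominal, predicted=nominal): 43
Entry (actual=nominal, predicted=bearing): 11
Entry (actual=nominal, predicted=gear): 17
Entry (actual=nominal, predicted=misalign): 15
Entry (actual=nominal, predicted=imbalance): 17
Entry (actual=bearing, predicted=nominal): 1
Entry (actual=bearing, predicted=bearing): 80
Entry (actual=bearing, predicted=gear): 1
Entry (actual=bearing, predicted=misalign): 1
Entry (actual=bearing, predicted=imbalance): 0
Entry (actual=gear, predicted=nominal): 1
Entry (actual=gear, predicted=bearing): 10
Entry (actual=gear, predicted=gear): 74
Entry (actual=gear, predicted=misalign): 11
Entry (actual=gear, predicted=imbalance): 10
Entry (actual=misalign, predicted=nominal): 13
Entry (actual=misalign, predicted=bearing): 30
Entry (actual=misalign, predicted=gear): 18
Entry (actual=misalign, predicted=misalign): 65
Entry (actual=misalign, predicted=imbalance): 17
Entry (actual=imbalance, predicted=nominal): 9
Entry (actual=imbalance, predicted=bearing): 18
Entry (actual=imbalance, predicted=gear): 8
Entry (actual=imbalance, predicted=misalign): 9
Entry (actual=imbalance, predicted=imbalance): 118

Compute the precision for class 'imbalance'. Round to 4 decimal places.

0.7284

One-vs-rest for 'imbalance': TP = diagonal; FP = other classes predicted 'imbalance'; FN = 'imbalance' predicted as other.
precision = TP/(TP+FP).
imbalance: TP=118, FP=17+0+10+17=44 → 118/162 = 0.72840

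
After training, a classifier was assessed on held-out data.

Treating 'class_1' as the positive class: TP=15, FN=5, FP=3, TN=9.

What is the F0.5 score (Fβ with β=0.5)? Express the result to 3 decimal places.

Fβ = (1+β²)·TP / ((1+β²)·TP + β²·FN + FP), with β²=1/4
= 1.25·15 / (1.25·15 + 0.25·5 + 3) = 0.815

0.815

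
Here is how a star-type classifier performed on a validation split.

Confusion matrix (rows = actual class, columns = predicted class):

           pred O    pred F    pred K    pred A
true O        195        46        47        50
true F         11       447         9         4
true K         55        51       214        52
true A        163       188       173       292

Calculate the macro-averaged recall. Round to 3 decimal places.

0.615

Per-class recall (TP/(TP+FN)):
  O: TP=195, FN=46+47+50=143 → 195/338 = 0.5769
  F: TP=447, FN=11+9+4=24 → 447/471 = 0.9490
  K: TP=214, FN=55+51+52=158 → 214/372 = 0.5753
  A: TP=292, FN=163+188+173=524 → 292/816 = 0.3578
Macro-recall = mean = (0.5769 + 0.9490 + 0.5753 + 0.3578) / 4 = 0.615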